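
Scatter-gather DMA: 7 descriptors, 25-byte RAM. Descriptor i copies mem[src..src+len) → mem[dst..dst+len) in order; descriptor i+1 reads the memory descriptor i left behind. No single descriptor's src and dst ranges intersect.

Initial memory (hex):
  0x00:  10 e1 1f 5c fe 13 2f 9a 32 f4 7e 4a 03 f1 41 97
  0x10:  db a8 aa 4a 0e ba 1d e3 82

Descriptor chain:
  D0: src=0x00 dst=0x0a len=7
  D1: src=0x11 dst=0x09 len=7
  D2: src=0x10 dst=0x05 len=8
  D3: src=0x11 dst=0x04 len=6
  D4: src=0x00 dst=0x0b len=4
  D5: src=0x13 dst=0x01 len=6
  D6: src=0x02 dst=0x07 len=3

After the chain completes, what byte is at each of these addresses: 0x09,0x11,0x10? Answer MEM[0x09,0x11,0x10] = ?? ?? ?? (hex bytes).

MEM[0x09,0x11,0x10] = 1d a8 2f

#0 dst[0x0a+7] := {0x10,0xe1,0x1f,0x5c,0xfe,0x13,0x2f}
#1 dst[0x09+7] := {0xa8,0xaa,0x4a,0x0e,0xba,0x1d,0xe3}
#2 dst[0x05+8] := {0x2f,0xa8,0xaa,0x4a,0x0e,0xba,0x1d,0xe3}
#3 dst[0x04+6] := {0xa8,0xaa,0x4a,0x0e,0xba,0x1d}
#4 dst[0x0b+4] := {0x10,0xe1,0x1f,0x5c}
#5 dst[0x01+6] := {0x4a,0x0e,0xba,0x1d,0xe3,0x82}
#6 dst[0x07+3] := {0x0e,0xba,0x1d}
query mem[0x09]=0x1d, mem[0x11]=0xa8, mem[0x10]=0x2f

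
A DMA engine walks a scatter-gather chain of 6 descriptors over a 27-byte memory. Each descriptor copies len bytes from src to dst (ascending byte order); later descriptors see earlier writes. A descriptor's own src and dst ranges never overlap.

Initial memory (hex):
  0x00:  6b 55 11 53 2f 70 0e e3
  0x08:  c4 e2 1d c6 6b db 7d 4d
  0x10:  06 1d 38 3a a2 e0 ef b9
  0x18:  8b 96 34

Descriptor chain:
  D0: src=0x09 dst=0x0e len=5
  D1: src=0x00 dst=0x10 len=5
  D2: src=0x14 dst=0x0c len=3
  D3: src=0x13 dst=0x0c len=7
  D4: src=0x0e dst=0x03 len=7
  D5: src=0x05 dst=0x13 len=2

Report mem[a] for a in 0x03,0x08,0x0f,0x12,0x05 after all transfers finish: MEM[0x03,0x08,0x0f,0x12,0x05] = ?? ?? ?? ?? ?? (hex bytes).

MEM[0x03,0x08,0x0f,0x12,0x05] = e0 53 ef 96 b9

  after D0: wrote 5B at 0x0e = e21dc66bdb
  after D1: wrote 5B at 0x10 = 6b5511532f
  after D2: wrote 3B at 0x0c = 2fe0ef
  after D3: wrote 7B at 0x0c = 532fe0efb98b96
  after D4: wrote 7B at 0x03 = e0efb98b96532f
  after D5: wrote 2B at 0x13 = b98b
query mem[0x03]=0xe0, mem[0x08]=0x53, mem[0x0f]=0xef, mem[0x12]=0x96, mem[0x05]=0xb9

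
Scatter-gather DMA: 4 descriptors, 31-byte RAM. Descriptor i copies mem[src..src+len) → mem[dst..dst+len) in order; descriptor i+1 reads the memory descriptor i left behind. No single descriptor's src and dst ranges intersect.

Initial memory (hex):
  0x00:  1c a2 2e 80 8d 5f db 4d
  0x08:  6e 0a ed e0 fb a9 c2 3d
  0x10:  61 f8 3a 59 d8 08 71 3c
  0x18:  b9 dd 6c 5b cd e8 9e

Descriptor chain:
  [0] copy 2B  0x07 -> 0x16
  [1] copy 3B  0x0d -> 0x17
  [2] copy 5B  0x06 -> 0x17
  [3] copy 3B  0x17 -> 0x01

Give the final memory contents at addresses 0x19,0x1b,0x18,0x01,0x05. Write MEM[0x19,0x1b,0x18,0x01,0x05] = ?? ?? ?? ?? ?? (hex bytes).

MEM[0x19,0x1b,0x18,0x01,0x05] = 6e ed 4d db 5f

  after D0: wrote 2B at 0x16 = 4d6e
  after D1: wrote 3B at 0x17 = a9c23d
  after D2: wrote 5B at 0x17 = db4d6e0aed
  after D3: wrote 3B at 0x01 = db4d6e
query mem[0x19]=0x6e, mem[0x1b]=0xed, mem[0x18]=0x4d, mem[0x01]=0xdb, mem[0x05]=0x5f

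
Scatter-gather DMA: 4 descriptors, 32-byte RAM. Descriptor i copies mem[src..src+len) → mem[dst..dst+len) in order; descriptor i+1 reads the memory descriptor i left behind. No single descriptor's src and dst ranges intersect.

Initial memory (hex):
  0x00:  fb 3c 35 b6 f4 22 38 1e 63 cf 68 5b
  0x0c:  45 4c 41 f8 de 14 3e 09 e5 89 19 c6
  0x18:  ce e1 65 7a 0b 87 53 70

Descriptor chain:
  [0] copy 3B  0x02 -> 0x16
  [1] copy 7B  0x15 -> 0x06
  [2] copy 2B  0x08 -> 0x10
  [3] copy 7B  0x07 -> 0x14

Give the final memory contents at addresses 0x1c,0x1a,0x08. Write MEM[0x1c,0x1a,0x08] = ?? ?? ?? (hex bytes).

  after D0: wrote 3B at 0x16 = 35b6f4
  after D1: wrote 7B at 0x06 = 8935b6f4e1657a
  after D2: wrote 2B at 0x10 = b6f4
  after D3: wrote 7B at 0x14 = 35b6f4e1657a4c
query mem[0x1c]=0x0b, mem[0x1a]=0x4c, mem[0x08]=0xb6

MEM[0x1c,0x1a,0x08] = 0b 4c b6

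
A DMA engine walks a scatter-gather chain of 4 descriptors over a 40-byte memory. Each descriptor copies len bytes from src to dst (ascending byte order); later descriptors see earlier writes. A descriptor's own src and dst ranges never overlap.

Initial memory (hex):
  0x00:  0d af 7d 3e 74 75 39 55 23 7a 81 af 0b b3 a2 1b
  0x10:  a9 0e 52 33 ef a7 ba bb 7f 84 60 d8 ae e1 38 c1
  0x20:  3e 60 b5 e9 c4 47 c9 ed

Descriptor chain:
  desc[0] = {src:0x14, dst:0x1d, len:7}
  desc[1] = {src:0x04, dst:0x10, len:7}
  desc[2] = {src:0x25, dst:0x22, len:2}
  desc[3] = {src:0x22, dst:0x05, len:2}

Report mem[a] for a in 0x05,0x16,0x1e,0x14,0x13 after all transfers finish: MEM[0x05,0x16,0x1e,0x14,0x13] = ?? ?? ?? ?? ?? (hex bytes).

D0: mem[0x1d..0x23] <- [ef a7 ba bb 7f 84 60]
D1: mem[0x10..0x16] <- [74 75 39 55 23 7a 81]
D2: mem[0x22..0x23] <- [47 c9]
D3: mem[0x05..0x06] <- [47 c9]
query mem[0x05]=0x47, mem[0x16]=0x81, mem[0x1e]=0xa7, mem[0x14]=0x23, mem[0x13]=0x55

MEM[0x05,0x16,0x1e,0x14,0x13] = 47 81 a7 23 55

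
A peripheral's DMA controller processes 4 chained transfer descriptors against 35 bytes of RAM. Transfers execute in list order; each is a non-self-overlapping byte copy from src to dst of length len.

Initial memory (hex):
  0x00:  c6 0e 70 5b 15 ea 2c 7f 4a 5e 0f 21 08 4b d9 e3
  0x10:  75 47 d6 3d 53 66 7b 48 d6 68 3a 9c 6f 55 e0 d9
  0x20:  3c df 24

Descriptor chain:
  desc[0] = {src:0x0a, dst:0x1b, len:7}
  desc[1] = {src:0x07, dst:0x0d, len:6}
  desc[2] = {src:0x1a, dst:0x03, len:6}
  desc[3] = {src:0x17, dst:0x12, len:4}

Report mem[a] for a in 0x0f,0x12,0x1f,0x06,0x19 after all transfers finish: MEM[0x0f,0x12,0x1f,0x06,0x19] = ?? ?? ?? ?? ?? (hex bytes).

[0] 0x0a->0x1b len=7 : 0f 21 08 4b d9 e3 75
[1] 0x07->0x0d len=6 : 7f 4a 5e 0f 21 08
[2] 0x1a->0x03 len=6 : 3a 0f 21 08 4b d9
[3] 0x17->0x12 len=4 : 48 d6 68 3a
query mem[0x0f]=0x5e, mem[0x12]=0x48, mem[0x1f]=0xd9, mem[0x06]=0x08, mem[0x19]=0x68

MEM[0x0f,0x12,0x1f,0x06,0x19] = 5e 48 d9 08 68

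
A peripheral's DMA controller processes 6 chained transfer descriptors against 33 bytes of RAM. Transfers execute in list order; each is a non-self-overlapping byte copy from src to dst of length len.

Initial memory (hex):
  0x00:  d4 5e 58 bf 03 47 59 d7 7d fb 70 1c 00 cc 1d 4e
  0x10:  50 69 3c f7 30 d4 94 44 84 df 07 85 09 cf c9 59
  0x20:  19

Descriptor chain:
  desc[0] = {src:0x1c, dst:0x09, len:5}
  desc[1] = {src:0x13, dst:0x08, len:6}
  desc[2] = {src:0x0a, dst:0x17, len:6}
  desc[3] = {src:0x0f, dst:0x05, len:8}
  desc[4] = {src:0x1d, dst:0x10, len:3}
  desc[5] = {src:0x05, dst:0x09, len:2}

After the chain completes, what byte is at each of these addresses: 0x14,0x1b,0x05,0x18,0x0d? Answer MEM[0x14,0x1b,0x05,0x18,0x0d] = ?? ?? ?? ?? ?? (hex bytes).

MEM[0x14,0x1b,0x05,0x18,0x0d] = 30 1d 4e 94 84

[0] 0x1c->0x09 len=5 : 09 cf c9 59 19
[1] 0x13->0x08 len=6 : f7 30 d4 94 44 84
[2] 0x0a->0x17 len=6 : d4 94 44 84 1d 4e
[3] 0x0f->0x05 len=8 : 4e 50 69 3c f7 30 d4 94
[4] 0x1d->0x10 len=3 : cf c9 59
[5] 0x05->0x09 len=2 : 4e 50
query mem[0x14]=0x30, mem[0x1b]=0x1d, mem[0x05]=0x4e, mem[0x18]=0x94, mem[0x0d]=0x84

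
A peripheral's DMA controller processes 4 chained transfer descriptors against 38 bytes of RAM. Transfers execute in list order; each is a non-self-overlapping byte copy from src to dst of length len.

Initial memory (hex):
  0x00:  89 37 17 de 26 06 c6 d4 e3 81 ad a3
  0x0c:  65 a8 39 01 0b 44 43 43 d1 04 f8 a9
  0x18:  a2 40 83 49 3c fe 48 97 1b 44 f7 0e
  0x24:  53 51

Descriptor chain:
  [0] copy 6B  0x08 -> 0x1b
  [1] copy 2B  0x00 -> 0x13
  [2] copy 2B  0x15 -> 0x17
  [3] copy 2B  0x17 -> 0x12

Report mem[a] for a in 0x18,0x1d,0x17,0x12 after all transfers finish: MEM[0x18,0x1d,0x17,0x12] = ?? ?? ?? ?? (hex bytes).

MEM[0x18,0x1d,0x17,0x12] = f8 ad 04 04

[0] 0x08->0x1b len=6 : e3 81 ad a3 65 a8
[1] 0x00->0x13 len=2 : 89 37
[2] 0x15->0x17 len=2 : 04 f8
[3] 0x17->0x12 len=2 : 04 f8
query mem[0x18]=0xf8, mem[0x1d]=0xad, mem[0x17]=0x04, mem[0x12]=0x04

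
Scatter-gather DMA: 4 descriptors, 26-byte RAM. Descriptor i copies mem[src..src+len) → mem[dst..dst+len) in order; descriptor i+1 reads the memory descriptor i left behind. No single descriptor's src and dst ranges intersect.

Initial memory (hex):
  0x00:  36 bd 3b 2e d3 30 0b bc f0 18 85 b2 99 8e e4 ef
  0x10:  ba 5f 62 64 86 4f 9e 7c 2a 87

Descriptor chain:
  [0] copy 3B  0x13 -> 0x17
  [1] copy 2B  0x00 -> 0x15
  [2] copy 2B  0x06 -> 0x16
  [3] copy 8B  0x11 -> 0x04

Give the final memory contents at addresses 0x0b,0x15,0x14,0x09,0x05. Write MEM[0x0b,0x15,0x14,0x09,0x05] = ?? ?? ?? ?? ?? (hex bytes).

MEM[0x0b,0x15,0x14,0x09,0x05] = 86 36 86 0b 62

  after D0: wrote 3B at 0x17 = 64864f
  after D1: wrote 2B at 0x15 = 36bd
  after D2: wrote 2B at 0x16 = 0bbc
  after D3: wrote 8B at 0x04 = 5f626486360bbc86
query mem[0x0b]=0x86, mem[0x15]=0x36, mem[0x14]=0x86, mem[0x09]=0x0b, mem[0x05]=0x62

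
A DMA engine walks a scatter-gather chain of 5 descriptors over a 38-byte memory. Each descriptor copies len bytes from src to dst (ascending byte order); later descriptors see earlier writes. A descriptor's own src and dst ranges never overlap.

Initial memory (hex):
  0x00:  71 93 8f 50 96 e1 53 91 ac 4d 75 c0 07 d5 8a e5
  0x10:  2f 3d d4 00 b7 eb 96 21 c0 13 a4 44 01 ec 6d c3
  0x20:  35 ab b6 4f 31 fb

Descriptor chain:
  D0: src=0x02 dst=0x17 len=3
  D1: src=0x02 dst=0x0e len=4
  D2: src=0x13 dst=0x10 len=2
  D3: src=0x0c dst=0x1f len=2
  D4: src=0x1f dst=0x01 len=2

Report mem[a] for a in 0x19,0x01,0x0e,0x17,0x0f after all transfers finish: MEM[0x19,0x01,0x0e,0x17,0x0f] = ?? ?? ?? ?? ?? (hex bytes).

MEM[0x19,0x01,0x0e,0x17,0x0f] = 96 07 8f 8f 50

[0] 0x02->0x17 len=3 : 8f 50 96
[1] 0x02->0x0e len=4 : 8f 50 96 e1
[2] 0x13->0x10 len=2 : 00 b7
[3] 0x0c->0x1f len=2 : 07 d5
[4] 0x1f->0x01 len=2 : 07 d5
query mem[0x19]=0x96, mem[0x01]=0x07, mem[0x0e]=0x8f, mem[0x17]=0x8f, mem[0x0f]=0x50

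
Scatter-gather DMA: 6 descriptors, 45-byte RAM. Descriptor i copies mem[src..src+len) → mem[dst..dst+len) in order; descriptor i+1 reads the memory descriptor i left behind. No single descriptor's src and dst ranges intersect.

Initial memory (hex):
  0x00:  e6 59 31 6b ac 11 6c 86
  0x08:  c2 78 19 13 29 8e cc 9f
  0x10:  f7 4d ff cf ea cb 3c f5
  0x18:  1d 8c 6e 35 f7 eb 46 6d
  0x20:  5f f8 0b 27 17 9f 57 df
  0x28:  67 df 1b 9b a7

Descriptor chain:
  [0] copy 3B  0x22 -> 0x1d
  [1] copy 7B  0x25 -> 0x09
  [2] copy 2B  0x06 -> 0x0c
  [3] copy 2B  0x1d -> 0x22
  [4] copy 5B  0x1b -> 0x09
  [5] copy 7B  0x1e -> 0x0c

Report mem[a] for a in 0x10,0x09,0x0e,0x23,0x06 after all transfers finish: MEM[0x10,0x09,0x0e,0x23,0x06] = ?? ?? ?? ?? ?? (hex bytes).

D0: mem[0x1d..0x1f] <- [0b 27 17]
D1: mem[0x09..0x0f] <- [9f 57 df 67 df 1b 9b]
D2: mem[0x0c..0x0d] <- [6c 86]
D3: mem[0x22..0x23] <- [0b 27]
D4: mem[0x09..0x0d] <- [35 f7 0b 27 17]
D5: mem[0x0c..0x12] <- [27 17 5f f8 0b 27 17]
query mem[0x10]=0x0b, mem[0x09]=0x35, mem[0x0e]=0x5f, mem[0x23]=0x27, mem[0x06]=0x6c

MEM[0x10,0x09,0x0e,0x23,0x06] = 0b 35 5f 27 6c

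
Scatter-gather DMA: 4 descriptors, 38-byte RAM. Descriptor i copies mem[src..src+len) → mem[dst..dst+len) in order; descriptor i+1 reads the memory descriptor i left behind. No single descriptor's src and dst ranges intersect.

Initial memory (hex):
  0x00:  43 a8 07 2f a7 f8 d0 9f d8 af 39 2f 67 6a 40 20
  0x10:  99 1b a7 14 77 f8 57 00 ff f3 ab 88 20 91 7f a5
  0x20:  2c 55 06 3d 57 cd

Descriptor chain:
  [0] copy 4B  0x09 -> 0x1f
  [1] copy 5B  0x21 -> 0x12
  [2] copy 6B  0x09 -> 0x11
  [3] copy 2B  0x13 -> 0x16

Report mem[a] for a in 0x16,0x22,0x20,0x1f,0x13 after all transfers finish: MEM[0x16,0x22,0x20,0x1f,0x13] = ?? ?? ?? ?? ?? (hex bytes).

MEM[0x16,0x22,0x20,0x1f,0x13] = 2f 67 39 af 2f

#0 dst[0x1f+4] := {0xaf,0x39,0x2f,0x67}
#1 dst[0x12+5] := {0x2f,0x67,0x3d,0x57,0xcd}
#2 dst[0x11+6] := {0xaf,0x39,0x2f,0x67,0x6a,0x40}
#3 dst[0x16+2] := {0x2f,0x67}
query mem[0x16]=0x2f, mem[0x22]=0x67, mem[0x20]=0x39, mem[0x1f]=0xaf, mem[0x13]=0x2f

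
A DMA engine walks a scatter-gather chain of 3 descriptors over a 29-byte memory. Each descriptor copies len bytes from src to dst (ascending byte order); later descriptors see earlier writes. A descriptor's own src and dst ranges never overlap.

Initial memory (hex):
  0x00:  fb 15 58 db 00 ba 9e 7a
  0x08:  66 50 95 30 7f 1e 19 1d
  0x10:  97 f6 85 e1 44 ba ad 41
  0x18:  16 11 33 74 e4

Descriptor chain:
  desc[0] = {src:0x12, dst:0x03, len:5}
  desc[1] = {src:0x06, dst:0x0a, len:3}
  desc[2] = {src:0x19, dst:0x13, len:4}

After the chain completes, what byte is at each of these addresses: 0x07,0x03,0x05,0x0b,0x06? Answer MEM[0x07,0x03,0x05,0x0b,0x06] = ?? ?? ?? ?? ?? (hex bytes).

D0: mem[0x03..0x07] <- [85 e1 44 ba ad]
D1: mem[0x0a..0x0c] <- [ba ad 66]
D2: mem[0x13..0x16] <- [11 33 74 e4]
query mem[0x07]=0xad, mem[0x03]=0x85, mem[0x05]=0x44, mem[0x0b]=0xad, mem[0x06]=0xba

MEM[0x07,0x03,0x05,0x0b,0x06] = ad 85 44 ad ba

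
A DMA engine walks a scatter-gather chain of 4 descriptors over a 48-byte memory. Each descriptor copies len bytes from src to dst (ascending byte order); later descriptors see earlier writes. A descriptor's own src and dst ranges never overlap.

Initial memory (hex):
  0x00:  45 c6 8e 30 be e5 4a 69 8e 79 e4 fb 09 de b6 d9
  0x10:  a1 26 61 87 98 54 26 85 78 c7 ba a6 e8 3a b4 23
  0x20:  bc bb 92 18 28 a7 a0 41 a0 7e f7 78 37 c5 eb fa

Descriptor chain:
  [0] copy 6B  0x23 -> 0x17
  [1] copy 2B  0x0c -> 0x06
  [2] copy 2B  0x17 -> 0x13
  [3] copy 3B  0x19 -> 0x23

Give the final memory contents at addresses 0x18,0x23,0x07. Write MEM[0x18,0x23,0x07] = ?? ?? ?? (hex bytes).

MEM[0x18,0x23,0x07] = 28 a7 de

  after D0: wrote 6B at 0x17 = 1828a7a041a0
  after D1: wrote 2B at 0x06 = 09de
  after D2: wrote 2B at 0x13 = 1828
  after D3: wrote 3B at 0x23 = a7a041
query mem[0x18]=0x28, mem[0x23]=0xa7, mem[0x07]=0xde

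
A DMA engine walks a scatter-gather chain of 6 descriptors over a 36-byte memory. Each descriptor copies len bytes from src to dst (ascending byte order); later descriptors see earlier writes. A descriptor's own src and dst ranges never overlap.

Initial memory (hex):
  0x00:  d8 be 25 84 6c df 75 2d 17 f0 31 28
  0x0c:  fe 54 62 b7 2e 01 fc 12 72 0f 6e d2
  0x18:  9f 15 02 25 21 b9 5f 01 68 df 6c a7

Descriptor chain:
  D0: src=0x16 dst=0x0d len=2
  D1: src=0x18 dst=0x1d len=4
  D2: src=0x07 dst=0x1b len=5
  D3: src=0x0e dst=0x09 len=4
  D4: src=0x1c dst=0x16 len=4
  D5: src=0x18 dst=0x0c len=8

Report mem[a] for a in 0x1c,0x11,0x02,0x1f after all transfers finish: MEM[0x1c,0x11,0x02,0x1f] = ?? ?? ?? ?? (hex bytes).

[0] 0x16->0x0d len=2 : 6e d2
[1] 0x18->0x1d len=4 : 9f 15 02 25
[2] 0x07->0x1b len=5 : 2d 17 f0 31 28
[3] 0x0e->0x09 len=4 : d2 b7 2e 01
[4] 0x1c->0x16 len=4 : 17 f0 31 28
[5] 0x18->0x0c len=8 : 31 28 02 2d 17 f0 31 28
query mem[0x1c]=0x17, mem[0x11]=0xf0, mem[0x02]=0x25, mem[0x1f]=0x28

MEM[0x1c,0x11,0x02,0x1f] = 17 f0 25 28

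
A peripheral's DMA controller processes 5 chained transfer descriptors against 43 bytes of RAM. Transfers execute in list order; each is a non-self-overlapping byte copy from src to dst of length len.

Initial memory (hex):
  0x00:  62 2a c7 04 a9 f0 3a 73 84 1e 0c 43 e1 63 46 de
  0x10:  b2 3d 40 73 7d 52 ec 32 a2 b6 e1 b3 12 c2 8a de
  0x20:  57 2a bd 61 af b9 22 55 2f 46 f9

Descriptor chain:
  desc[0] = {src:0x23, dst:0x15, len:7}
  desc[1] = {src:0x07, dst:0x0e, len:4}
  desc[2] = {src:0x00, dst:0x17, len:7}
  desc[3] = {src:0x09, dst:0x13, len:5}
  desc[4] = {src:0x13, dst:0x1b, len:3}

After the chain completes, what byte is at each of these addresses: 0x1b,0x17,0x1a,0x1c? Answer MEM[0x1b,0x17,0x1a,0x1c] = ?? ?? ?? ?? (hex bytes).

#0 dst[0x15+7] := {0x61,0xaf,0xb9,0x22,0x55,0x2f,0x46}
#1 dst[0x0e+4] := {0x73,0x84,0x1e,0x0c}
#2 dst[0x17+7] := {0x62,0x2a,0xc7,0x04,0xa9,0xf0,0x3a}
#3 dst[0x13+5] := {0x1e,0x0c,0x43,0xe1,0x63}
#4 dst[0x1b+3] := {0x1e,0x0c,0x43}
query mem[0x1b]=0x1e, mem[0x17]=0x63, mem[0x1a]=0x04, mem[0x1c]=0x0c

MEM[0x1b,0x17,0x1a,0x1c] = 1e 63 04 0c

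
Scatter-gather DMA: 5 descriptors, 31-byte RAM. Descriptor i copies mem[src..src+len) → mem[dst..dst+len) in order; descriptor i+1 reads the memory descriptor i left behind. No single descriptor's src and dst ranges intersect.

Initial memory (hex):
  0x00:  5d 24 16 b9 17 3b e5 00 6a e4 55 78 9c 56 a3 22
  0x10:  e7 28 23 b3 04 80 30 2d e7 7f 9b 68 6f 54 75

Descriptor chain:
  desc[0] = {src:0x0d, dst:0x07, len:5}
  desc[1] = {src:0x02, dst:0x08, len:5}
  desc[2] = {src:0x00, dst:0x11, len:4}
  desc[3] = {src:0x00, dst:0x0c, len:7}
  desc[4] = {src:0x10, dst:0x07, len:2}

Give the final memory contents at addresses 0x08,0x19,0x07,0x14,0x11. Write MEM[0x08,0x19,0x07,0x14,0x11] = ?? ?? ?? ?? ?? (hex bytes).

#0 dst[0x07+5] := {0x56,0xa3,0x22,0xe7,0x28}
#1 dst[0x08+5] := {0x16,0xb9,0x17,0x3b,0xe5}
#2 dst[0x11+4] := {0x5d,0x24,0x16,0xb9}
#3 dst[0x0c+7] := {0x5d,0x24,0x16,0xb9,0x17,0x3b,0xe5}
#4 dst[0x07+2] := {0x17,0x3b}
query mem[0x08]=0x3b, mem[0x19]=0x7f, mem[0x07]=0x17, mem[0x14]=0xb9, mem[0x11]=0x3b

MEM[0x08,0x19,0x07,0x14,0x11] = 3b 7f 17 b9 3b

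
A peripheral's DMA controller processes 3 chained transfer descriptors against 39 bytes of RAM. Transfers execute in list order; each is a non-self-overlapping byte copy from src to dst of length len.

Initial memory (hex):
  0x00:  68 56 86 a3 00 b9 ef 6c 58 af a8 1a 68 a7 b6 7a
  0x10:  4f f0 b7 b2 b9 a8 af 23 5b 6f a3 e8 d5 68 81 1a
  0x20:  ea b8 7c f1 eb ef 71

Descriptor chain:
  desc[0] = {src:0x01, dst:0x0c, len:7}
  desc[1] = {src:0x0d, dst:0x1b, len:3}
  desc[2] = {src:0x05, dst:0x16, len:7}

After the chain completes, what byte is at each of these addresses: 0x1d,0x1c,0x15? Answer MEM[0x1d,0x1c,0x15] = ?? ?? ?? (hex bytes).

D0: mem[0x0c..0x12] <- [56 86 a3 00 b9 ef 6c]
D1: mem[0x1b..0x1d] <- [86 a3 00]
D2: mem[0x16..0x1c] <- [b9 ef 6c 58 af a8 1a]
query mem[0x1d]=0x00, mem[0x1c]=0x1a, mem[0x15]=0xa8

MEM[0x1d,0x1c,0x15] = 00 1a a8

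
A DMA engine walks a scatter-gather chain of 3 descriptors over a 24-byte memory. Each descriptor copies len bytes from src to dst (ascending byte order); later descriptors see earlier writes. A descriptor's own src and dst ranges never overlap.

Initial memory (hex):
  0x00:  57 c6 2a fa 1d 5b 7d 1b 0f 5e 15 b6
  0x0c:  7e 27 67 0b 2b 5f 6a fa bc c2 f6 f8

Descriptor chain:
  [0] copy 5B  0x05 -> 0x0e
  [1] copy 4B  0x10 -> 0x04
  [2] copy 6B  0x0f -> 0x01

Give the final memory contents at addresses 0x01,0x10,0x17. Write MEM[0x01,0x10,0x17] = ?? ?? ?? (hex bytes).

[0] 0x05->0x0e len=5 : 5b 7d 1b 0f 5e
[1] 0x10->0x04 len=4 : 1b 0f 5e fa
[2] 0x0f->0x01 len=6 : 7d 1b 0f 5e fa bc
query mem[0x01]=0x7d, mem[0x10]=0x1b, mem[0x17]=0xf8

MEM[0x01,0x10,0x17] = 7d 1b f8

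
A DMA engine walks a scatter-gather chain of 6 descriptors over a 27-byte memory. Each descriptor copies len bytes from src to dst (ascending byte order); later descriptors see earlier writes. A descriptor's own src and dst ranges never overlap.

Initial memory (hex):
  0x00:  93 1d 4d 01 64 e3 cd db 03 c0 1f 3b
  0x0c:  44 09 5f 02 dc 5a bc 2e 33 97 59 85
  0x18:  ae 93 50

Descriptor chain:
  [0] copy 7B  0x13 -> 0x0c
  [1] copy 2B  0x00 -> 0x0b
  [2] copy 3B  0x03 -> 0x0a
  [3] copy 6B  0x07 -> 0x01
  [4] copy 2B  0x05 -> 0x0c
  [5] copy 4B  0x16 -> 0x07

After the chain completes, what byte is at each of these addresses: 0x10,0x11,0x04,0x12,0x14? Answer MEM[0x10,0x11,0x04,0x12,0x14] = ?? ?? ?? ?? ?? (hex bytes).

MEM[0x10,0x11,0x04,0x12,0x14] = 85 ae 01 93 33

  after D0: wrote 7B at 0x0c = 2e33975985ae93
  after D1: wrote 2B at 0x0b = 931d
  after D2: wrote 3B at 0x0a = 0164e3
  after D3: wrote 6B at 0x01 = db03c00164e3
  after D4: wrote 2B at 0x0c = 64e3
  after D5: wrote 4B at 0x07 = 5985ae93
query mem[0x10]=0x85, mem[0x11]=0xae, mem[0x04]=0x01, mem[0x12]=0x93, mem[0x14]=0x33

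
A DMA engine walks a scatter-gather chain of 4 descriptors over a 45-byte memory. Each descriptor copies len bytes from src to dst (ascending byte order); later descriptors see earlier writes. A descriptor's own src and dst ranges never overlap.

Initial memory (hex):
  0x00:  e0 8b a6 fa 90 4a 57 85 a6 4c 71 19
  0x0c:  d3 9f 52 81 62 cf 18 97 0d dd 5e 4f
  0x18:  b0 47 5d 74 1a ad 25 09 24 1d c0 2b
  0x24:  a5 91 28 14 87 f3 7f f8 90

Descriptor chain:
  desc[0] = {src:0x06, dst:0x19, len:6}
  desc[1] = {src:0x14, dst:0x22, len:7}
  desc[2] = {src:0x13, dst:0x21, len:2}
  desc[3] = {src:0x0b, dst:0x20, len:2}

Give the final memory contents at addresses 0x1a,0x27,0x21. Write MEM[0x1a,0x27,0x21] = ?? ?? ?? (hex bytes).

MEM[0x1a,0x27,0x21] = 85 57 d3

  after D0: wrote 6B at 0x19 = 5785a64c7119
  after D1: wrote 7B at 0x22 = 0ddd5e4fb05785
  after D2: wrote 2B at 0x21 = 970d
  after D3: wrote 2B at 0x20 = 19d3
query mem[0x1a]=0x85, mem[0x27]=0x57, mem[0x21]=0xd3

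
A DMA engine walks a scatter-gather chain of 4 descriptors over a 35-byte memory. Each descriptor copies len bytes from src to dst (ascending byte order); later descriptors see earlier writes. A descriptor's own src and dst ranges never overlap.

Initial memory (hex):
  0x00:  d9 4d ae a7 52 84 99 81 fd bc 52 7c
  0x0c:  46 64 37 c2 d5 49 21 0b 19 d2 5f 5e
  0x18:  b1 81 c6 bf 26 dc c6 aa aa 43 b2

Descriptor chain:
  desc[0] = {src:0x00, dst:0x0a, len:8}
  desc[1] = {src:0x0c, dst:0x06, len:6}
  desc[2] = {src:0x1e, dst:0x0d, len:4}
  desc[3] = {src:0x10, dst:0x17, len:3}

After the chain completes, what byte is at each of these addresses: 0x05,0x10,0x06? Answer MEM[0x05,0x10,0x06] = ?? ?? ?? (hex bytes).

[0] 0x00->0x0a len=8 : d9 4d ae a7 52 84 99 81
[1] 0x0c->0x06 len=6 : ae a7 52 84 99 81
[2] 0x1e->0x0d len=4 : c6 aa aa 43
[3] 0x10->0x17 len=3 : 43 81 21
query mem[0x05]=0x84, mem[0x10]=0x43, mem[0x06]=0xae

MEM[0x05,0x10,0x06] = 84 43 ae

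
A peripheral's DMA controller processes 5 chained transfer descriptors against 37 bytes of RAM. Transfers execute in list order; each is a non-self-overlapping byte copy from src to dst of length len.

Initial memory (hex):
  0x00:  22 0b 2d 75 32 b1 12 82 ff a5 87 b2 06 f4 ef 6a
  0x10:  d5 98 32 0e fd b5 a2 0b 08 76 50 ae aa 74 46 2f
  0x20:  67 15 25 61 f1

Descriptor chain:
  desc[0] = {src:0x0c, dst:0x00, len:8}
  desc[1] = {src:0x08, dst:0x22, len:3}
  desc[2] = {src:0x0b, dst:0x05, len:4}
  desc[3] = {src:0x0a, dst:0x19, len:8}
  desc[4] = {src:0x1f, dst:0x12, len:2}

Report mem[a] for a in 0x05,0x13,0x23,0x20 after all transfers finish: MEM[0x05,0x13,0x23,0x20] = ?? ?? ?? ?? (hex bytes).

MEM[0x05,0x13,0x23,0x20] = b2 98 a5 98

D0: mem[0x00..0x07] <- [06 f4 ef 6a d5 98 32 0e]
D1: mem[0x22..0x24] <- [ff a5 87]
D2: mem[0x05..0x08] <- [b2 06 f4 ef]
D3: mem[0x19..0x20] <- [87 b2 06 f4 ef 6a d5 98]
D4: mem[0x12..0x13] <- [d5 98]
query mem[0x05]=0xb2, mem[0x13]=0x98, mem[0x23]=0xa5, mem[0x20]=0x98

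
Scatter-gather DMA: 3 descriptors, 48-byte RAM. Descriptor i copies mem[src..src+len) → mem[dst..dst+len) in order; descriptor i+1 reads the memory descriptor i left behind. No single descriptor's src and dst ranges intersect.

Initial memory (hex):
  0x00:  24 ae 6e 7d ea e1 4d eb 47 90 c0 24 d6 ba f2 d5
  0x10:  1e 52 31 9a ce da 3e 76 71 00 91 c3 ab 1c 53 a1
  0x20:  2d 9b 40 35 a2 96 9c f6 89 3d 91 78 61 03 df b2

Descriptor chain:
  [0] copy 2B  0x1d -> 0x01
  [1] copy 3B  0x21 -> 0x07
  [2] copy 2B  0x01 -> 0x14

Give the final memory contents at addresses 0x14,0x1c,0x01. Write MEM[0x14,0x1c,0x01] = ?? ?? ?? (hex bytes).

  after D0: wrote 2B at 0x01 = 1c53
  after D1: wrote 3B at 0x07 = 9b4035
  after D2: wrote 2B at 0x14 = 1c53
query mem[0x14]=0x1c, mem[0x1c]=0xab, mem[0x01]=0x1c

MEM[0x14,0x1c,0x01] = 1c ab 1c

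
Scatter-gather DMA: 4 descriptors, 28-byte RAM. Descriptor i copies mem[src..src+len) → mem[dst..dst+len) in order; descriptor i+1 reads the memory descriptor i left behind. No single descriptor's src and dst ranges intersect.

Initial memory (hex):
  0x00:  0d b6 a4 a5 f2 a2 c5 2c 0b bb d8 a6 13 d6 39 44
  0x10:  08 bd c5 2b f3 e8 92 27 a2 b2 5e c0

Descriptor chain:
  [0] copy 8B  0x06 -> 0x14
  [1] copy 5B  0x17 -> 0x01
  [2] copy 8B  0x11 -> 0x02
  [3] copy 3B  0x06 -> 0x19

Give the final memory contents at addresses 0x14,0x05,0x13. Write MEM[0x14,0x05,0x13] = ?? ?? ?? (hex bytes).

MEM[0x14,0x05,0x13] = c5 c5 2b

#0 dst[0x14+8] := {0xc5,0x2c,0x0b,0xbb,0xd8,0xa6,0x13,0xd6}
#1 dst[0x01+5] := {0xbb,0xd8,0xa6,0x13,0xd6}
#2 dst[0x02+8] := {0xbd,0xc5,0x2b,0xc5,0x2c,0x0b,0xbb,0xd8}
#3 dst[0x19+3] := {0x2c,0x0b,0xbb}
query mem[0x14]=0xc5, mem[0x05]=0xc5, mem[0x13]=0x2b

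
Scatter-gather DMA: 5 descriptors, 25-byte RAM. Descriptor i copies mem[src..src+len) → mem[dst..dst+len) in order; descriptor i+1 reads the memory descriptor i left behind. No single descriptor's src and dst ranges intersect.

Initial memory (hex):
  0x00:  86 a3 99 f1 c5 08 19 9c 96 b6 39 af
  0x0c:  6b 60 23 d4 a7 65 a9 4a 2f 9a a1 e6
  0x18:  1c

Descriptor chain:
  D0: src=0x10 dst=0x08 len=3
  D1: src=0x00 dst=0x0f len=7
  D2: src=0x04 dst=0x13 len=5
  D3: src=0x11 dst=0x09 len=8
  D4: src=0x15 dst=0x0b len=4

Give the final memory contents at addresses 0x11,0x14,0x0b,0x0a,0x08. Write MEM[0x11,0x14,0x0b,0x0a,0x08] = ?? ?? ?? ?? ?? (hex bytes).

MEM[0x11,0x14,0x0b,0x0a,0x08] = 99 08 19 f1 a7

D0: mem[0x08..0x0a] <- [a7 65 a9]
D1: mem[0x0f..0x15] <- [86 a3 99 f1 c5 08 19]
D2: mem[0x13..0x17] <- [c5 08 19 9c a7]
D3: mem[0x09..0x10] <- [99 f1 c5 08 19 9c a7 1c]
D4: mem[0x0b..0x0e] <- [19 9c a7 1c]
query mem[0x11]=0x99, mem[0x14]=0x08, mem[0x0b]=0x19, mem[0x0a]=0xf1, mem[0x08]=0xa7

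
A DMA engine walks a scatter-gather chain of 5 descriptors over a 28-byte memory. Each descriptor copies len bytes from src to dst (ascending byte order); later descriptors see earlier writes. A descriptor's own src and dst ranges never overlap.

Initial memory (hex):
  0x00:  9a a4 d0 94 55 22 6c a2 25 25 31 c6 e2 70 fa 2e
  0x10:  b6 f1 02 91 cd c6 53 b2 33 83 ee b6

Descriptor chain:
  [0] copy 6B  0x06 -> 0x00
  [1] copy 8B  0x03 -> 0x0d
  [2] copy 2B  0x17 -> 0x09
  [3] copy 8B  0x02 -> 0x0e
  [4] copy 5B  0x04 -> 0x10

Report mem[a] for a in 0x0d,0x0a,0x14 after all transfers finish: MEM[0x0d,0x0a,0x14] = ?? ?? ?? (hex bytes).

MEM[0x0d,0x0a,0x14] = 25 33 25

#0 dst[0x00+6] := {0x6c,0xa2,0x25,0x25,0x31,0xc6}
#1 dst[0x0d+8] := {0x25,0x31,0xc6,0x6c,0xa2,0x25,0x25,0x31}
#2 dst[0x09+2] := {0xb2,0x33}
#3 dst[0x0e+8] := {0x25,0x25,0x31,0xc6,0x6c,0xa2,0x25,0xb2}
#4 dst[0x10+5] := {0x31,0xc6,0x6c,0xa2,0x25}
query mem[0x0d]=0x25, mem[0x0a]=0x33, mem[0x14]=0x25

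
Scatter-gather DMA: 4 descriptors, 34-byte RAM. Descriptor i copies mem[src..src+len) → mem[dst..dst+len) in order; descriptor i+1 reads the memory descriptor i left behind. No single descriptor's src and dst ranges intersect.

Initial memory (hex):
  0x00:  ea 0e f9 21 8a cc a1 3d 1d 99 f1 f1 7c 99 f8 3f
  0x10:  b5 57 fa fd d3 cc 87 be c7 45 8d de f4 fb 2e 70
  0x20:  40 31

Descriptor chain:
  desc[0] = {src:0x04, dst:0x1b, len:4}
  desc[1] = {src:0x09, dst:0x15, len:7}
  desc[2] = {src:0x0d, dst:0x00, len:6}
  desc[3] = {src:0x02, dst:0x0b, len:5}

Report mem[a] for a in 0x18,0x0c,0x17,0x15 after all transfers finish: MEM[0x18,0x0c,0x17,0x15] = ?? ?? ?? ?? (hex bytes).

MEM[0x18,0x0c,0x17,0x15] = 7c b5 f1 99

#0 dst[0x1b+4] := {0x8a,0xcc,0xa1,0x3d}
#1 dst[0x15+7] := {0x99,0xf1,0xf1,0x7c,0x99,0xf8,0x3f}
#2 dst[0x00+6] := {0x99,0xf8,0x3f,0xb5,0x57,0xfa}
#3 dst[0x0b+5] := {0x3f,0xb5,0x57,0xfa,0xa1}
query mem[0x18]=0x7c, mem[0x0c]=0xb5, mem[0x17]=0xf1, mem[0x15]=0x99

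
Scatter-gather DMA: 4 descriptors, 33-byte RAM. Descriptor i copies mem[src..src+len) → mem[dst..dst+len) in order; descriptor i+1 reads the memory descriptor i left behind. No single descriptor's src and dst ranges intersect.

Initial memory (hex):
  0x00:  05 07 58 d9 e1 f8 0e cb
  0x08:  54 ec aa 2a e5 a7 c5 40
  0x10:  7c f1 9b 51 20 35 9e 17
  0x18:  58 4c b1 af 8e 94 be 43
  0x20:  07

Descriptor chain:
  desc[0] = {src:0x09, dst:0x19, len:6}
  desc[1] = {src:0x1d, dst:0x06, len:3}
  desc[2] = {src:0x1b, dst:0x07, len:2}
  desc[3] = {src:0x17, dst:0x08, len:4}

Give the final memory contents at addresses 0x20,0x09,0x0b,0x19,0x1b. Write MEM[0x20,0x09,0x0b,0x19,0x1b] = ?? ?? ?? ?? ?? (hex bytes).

[0] 0x09->0x19 len=6 : ec aa 2a e5 a7 c5
[1] 0x1d->0x06 len=3 : a7 c5 43
[2] 0x1b->0x07 len=2 : 2a e5
[3] 0x17->0x08 len=4 : 17 58 ec aa
query mem[0x20]=0x07, mem[0x09]=0x58, mem[0x0b]=0xaa, mem[0x19]=0xec, mem[0x1b]=0x2a

MEM[0x20,0x09,0x0b,0x19,0x1b] = 07 58 aa ec 2a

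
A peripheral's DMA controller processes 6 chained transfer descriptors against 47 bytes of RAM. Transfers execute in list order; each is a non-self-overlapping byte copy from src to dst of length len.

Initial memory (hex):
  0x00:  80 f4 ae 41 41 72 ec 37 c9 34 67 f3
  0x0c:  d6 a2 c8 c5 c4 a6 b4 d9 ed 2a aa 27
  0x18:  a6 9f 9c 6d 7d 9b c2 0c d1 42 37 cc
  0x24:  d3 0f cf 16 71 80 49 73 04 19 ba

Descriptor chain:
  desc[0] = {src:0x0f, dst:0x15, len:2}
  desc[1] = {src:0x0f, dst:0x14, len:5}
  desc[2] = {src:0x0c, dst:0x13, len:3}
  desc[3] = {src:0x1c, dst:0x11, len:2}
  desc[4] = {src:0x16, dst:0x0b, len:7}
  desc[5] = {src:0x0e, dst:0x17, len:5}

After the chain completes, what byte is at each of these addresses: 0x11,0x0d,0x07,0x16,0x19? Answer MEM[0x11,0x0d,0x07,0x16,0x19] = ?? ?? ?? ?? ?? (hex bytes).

  after D0: wrote 2B at 0x15 = c5c4
  after D1: wrote 5B at 0x14 = c5c4a6b4d9
  after D2: wrote 3B at 0x13 = d6a2c8
  after D3: wrote 2B at 0x11 = 7d9b
  after D4: wrote 7B at 0x0b = a6b4d99f9c6d7d
  after D5: wrote 5B at 0x17 = 9f9c6d7d9b
query mem[0x11]=0x7d, mem[0x0d]=0xd9, mem[0x07]=0x37, mem[0x16]=0xa6, mem[0x19]=0x6d

MEM[0x11,0x0d,0x07,0x16,0x19] = 7d d9 37 a6 6d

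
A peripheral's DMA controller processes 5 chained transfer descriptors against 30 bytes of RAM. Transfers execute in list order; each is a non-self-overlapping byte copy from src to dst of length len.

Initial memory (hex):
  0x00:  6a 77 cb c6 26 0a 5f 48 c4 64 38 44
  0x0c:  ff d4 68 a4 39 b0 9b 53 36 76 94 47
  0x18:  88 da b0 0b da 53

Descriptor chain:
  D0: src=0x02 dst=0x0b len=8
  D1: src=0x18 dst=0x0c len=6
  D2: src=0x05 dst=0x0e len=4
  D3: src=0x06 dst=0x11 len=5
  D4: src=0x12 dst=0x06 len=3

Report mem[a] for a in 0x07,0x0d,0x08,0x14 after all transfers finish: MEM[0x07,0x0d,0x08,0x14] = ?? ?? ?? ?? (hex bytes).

D0: mem[0x0b..0x12] <- [cb c6 26 0a 5f 48 c4 64]
D1: mem[0x0c..0x11] <- [88 da b0 0b da 53]
D2: mem[0x0e..0x11] <- [0a 5f 48 c4]
D3: mem[0x11..0x15] <- [5f 48 c4 64 38]
D4: mem[0x06..0x08] <- [48 c4 64]
query mem[0x07]=0xc4, mem[0x0d]=0xda, mem[0x08]=0x64, mem[0x14]=0x64

MEM[0x07,0x0d,0x08,0x14] = c4 da 64 64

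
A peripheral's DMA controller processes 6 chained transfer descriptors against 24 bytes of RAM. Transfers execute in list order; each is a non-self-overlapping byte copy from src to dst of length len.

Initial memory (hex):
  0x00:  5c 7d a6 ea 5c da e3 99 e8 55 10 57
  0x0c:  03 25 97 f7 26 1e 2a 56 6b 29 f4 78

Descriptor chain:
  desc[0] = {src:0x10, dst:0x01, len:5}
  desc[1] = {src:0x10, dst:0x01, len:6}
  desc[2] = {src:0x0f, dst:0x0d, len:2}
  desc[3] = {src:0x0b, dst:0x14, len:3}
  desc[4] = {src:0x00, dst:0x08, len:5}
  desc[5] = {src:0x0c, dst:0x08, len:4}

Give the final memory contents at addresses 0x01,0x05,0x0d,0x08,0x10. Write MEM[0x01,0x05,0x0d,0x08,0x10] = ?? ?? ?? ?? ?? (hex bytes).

MEM[0x01,0x05,0x0d,0x08,0x10] = 26 6b f7 56 26

[0] 0x10->0x01 len=5 : 26 1e 2a 56 6b
[1] 0x10->0x01 len=6 : 26 1e 2a 56 6b 29
[2] 0x0f->0x0d len=2 : f7 26
[3] 0x0b->0x14 len=3 : 57 03 f7
[4] 0x00->0x08 len=5 : 5c 26 1e 2a 56
[5] 0x0c->0x08 len=4 : 56 f7 26 f7
query mem[0x01]=0x26, mem[0x05]=0x6b, mem[0x0d]=0xf7, mem[0x08]=0x56, mem[0x10]=0x26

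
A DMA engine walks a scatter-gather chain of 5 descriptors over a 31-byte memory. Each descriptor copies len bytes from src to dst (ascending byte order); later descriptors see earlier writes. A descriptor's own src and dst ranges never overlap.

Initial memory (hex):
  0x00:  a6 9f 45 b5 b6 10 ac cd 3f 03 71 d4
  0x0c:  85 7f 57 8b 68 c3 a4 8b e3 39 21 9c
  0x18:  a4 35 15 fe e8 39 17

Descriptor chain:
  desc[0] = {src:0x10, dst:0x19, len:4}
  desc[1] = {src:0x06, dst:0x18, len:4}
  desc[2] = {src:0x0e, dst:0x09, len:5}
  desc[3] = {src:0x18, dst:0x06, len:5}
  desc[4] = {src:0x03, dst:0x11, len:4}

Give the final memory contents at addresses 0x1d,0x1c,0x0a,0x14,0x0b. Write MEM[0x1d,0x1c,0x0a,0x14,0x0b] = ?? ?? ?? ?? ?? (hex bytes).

MEM[0x1d,0x1c,0x0a,0x14,0x0b] = 39 8b 8b ac 68

#0 dst[0x19+4] := {0x68,0xc3,0xa4,0x8b}
#1 dst[0x18+4] := {0xac,0xcd,0x3f,0x03}
#2 dst[0x09+5] := {0x57,0x8b,0x68,0xc3,0xa4}
#3 dst[0x06+5] := {0xac,0xcd,0x3f,0x03,0x8b}
#4 dst[0x11+4] := {0xb5,0xb6,0x10,0xac}
query mem[0x1d]=0x39, mem[0x1c]=0x8b, mem[0x0a]=0x8b, mem[0x14]=0xac, mem[0x0b]=0x68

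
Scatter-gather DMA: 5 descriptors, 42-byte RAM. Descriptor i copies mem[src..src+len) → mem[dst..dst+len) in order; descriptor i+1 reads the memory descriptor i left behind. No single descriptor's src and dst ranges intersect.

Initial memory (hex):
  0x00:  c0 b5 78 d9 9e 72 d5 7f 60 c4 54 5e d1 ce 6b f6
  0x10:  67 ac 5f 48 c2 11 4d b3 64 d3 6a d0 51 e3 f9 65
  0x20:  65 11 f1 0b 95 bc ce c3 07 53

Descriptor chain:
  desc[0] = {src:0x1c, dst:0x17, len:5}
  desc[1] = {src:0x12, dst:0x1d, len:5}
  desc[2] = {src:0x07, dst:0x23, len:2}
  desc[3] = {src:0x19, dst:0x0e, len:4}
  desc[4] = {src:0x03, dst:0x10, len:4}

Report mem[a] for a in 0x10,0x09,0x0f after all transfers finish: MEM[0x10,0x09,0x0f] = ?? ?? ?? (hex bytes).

MEM[0x10,0x09,0x0f] = d9 c4 65

D0: mem[0x17..0x1b] <- [51 e3 f9 65 65]
D1: mem[0x1d..0x21] <- [5f 48 c2 11 4d]
D2: mem[0x23..0x24] <- [7f 60]
D3: mem[0x0e..0x11] <- [f9 65 65 51]
D4: mem[0x10..0x13] <- [d9 9e 72 d5]
query mem[0x10]=0xd9, mem[0x09]=0xc4, mem[0x0f]=0x65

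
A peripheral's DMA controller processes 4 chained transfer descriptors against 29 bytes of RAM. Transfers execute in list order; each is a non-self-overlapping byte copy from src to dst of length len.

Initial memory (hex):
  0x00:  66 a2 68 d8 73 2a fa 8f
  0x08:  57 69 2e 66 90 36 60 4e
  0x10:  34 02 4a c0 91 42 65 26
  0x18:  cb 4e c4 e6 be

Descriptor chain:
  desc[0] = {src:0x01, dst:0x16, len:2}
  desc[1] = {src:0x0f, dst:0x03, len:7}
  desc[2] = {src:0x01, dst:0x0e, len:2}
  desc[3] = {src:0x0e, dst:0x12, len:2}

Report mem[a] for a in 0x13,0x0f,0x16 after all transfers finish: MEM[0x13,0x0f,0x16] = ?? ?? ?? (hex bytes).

MEM[0x13,0x0f,0x16] = 68 68 a2

D0: mem[0x16..0x17] <- [a2 68]
D1: mem[0x03..0x09] <- [4e 34 02 4a c0 91 42]
D2: mem[0x0e..0x0f] <- [a2 68]
D3: mem[0x12..0x13] <- [a2 68]
query mem[0x13]=0x68, mem[0x0f]=0x68, mem[0x16]=0xa2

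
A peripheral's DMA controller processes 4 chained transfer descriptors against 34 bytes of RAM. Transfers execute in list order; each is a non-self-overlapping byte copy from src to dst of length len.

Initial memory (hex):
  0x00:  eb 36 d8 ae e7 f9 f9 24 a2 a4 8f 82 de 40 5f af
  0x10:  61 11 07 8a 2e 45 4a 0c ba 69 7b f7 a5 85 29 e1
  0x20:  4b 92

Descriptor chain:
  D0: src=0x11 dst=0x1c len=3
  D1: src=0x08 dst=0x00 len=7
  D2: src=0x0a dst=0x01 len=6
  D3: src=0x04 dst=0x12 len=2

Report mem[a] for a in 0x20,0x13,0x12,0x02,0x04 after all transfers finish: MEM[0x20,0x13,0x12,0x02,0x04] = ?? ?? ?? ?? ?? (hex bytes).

  after D0: wrote 3B at 0x1c = 11078a
  after D1: wrote 7B at 0x00 = a2a48f82de405f
  after D2: wrote 6B at 0x01 = 8f82de405faf
  after D3: wrote 2B at 0x12 = 405f
query mem[0x20]=0x4b, mem[0x13]=0x5f, mem[0x12]=0x40, mem[0x02]=0x82, mem[0x04]=0x40

MEM[0x20,0x13,0x12,0x02,0x04] = 4b 5f 40 82 40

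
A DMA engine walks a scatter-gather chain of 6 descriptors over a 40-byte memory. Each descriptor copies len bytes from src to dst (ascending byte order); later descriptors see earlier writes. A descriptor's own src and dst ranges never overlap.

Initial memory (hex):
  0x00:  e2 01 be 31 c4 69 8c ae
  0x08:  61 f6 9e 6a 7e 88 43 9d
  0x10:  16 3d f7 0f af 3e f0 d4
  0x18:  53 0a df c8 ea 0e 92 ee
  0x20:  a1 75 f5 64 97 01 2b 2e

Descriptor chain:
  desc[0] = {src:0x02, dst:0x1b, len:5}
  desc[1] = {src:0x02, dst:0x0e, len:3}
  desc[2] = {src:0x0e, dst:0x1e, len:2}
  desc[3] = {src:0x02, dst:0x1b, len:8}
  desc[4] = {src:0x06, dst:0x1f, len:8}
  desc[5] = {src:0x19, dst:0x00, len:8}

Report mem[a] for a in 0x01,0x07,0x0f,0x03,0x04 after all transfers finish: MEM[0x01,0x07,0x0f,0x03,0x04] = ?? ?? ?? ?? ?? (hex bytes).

MEM[0x01,0x07,0x0f,0x03,0x04] = df ae 31 31 c4

#0 dst[0x1b+5] := {0xbe,0x31,0xc4,0x69,0x8c}
#1 dst[0x0e+3] := {0xbe,0x31,0xc4}
#2 dst[0x1e+2] := {0xbe,0x31}
#3 dst[0x1b+8] := {0xbe,0x31,0xc4,0x69,0x8c,0xae,0x61,0xf6}
#4 dst[0x1f+8] := {0x8c,0xae,0x61,0xf6,0x9e,0x6a,0x7e,0x88}
#5 dst[0x00+8] := {0x0a,0xdf,0xbe,0x31,0xc4,0x69,0x8c,0xae}
query mem[0x01]=0xdf, mem[0x07]=0xae, mem[0x0f]=0x31, mem[0x03]=0x31, mem[0x04]=0xc4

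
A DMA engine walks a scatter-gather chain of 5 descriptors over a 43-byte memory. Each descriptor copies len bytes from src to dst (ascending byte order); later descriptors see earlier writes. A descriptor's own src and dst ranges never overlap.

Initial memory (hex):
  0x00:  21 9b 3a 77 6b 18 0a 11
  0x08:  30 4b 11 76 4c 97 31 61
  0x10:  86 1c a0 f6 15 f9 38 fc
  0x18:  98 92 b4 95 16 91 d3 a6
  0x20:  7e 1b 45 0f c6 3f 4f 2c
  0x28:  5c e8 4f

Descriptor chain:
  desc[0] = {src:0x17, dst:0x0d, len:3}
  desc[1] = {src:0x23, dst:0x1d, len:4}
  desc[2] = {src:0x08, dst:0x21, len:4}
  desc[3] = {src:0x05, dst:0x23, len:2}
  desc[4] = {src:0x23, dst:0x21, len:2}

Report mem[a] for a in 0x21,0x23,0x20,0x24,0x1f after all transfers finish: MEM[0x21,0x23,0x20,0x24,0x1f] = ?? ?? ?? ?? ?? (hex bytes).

MEM[0x21,0x23,0x20,0x24,0x1f] = 18 18 4f 0a 3f

D0: mem[0x0d..0x0f] <- [fc 98 92]
D1: mem[0x1d..0x20] <- [0f c6 3f 4f]
D2: mem[0x21..0x24] <- [30 4b 11 76]
D3: mem[0x23..0x24] <- [18 0a]
D4: mem[0x21..0x22] <- [18 0a]
query mem[0x21]=0x18, mem[0x23]=0x18, mem[0x20]=0x4f, mem[0x24]=0x0a, mem[0x1f]=0x3f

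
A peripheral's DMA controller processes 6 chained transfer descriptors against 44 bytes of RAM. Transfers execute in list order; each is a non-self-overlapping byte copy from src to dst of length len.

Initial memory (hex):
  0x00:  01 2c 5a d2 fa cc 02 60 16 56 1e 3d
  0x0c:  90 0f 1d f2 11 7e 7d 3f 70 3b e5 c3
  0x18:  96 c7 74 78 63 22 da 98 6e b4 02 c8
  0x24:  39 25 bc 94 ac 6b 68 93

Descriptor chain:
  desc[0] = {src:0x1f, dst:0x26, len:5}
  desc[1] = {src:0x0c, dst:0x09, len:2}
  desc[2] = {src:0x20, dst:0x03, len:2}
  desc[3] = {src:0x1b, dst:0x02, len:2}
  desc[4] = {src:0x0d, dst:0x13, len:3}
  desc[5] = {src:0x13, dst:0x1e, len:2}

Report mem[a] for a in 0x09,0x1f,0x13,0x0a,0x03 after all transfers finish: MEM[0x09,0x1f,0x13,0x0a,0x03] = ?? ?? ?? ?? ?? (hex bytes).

MEM[0x09,0x1f,0x13,0x0a,0x03] = 90 1d 0f 0f 63

D0: mem[0x26..0x2a] <- [98 6e b4 02 c8]
D1: mem[0x09..0x0a] <- [90 0f]
D2: mem[0x03..0x04] <- [6e b4]
D3: mem[0x02..0x03] <- [78 63]
D4: mem[0x13..0x15] <- [0f 1d f2]
D5: mem[0x1e..0x1f] <- [0f 1d]
query mem[0x09]=0x90, mem[0x1f]=0x1d, mem[0x13]=0x0f, mem[0x0a]=0x0f, mem[0x03]=0x63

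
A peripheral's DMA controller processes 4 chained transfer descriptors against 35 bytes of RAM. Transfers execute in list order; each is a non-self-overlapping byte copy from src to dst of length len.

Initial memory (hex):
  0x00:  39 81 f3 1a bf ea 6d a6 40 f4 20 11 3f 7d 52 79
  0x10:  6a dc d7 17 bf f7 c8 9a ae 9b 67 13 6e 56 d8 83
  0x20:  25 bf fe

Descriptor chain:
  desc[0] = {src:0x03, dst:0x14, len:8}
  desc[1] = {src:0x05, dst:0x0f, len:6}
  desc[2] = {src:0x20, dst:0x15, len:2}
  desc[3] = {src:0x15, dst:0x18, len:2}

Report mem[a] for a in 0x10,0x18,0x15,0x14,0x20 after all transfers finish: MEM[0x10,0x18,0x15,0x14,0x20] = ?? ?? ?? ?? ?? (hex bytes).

MEM[0x10,0x18,0x15,0x14,0x20] = 6d 25 25 20 25

[0] 0x03->0x14 len=8 : 1a bf ea 6d a6 40 f4 20
[1] 0x05->0x0f len=6 : ea 6d a6 40 f4 20
[2] 0x20->0x15 len=2 : 25 bf
[3] 0x15->0x18 len=2 : 25 bf
query mem[0x10]=0x6d, mem[0x18]=0x25, mem[0x15]=0x25, mem[0x14]=0x20, mem[0x20]=0x25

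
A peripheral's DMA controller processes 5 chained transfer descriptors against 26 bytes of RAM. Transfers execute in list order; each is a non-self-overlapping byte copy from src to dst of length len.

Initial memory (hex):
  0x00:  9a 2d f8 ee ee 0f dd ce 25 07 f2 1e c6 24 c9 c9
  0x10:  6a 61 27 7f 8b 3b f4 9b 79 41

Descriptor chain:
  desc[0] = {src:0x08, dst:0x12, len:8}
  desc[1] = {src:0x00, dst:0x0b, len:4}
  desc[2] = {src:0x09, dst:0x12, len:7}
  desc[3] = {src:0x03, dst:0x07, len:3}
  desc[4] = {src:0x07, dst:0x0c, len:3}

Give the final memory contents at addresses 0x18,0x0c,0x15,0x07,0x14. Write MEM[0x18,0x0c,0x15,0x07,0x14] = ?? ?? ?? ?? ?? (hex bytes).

  after D0: wrote 8B at 0x12 = 2507f21ec624c9c9
  after D1: wrote 4B at 0x0b = 9a2df8ee
  after D2: wrote 7B at 0x12 = 07f29a2df8eec9
  after D3: wrote 3B at 0x07 = eeee0f
  after D4: wrote 3B at 0x0c = eeee0f
query mem[0x18]=0xc9, mem[0x0c]=0xee, mem[0x15]=0x2d, mem[0x07]=0xee, mem[0x14]=0x9a

MEM[0x18,0x0c,0x15,0x07,0x14] = c9 ee 2d ee 9a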